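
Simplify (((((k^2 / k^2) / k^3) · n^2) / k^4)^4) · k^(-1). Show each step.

k^(-29)n^8

(((((k^2 / k^2) / k^3) · n^2) / k^4)^4) · k^(-1)
= (((((k^2 / k^2) / k^3) · n^2)^4) / ((k^4)^4)) · k^(-1)    [power of a quotient]
= (((((k^2 / k^2) / k^3)^4) · ((n^2)^4)) / ((k^4)^4)) · k^(-1)    [power of a product]
= (((((k^2 / k^2)^4) / ((k^3)^4)) · ((n^2)^4)) / ((k^4)^4)) · k^(-1)    [power of a quotient]
= ((((((k^2)^4) / ((k^2)^4)) / ((k^3)^4)) · ((n^2)^4)) / ((k^4)^4)) · k^(-1)    [power of a quotient]
= ((((k^8 / ((k^2)^4)) / ((k^3)^4)) · ((n^2)^4)) / ((k^4)^4)) · k^(-1)    [power of a power]
= ((((k^8 / k^8) / ((k^3)^4)) · ((n^2)^4)) / ((k^4)^4)) · k^(-1)    [power of a power]
= (((k^0 / ((k^3)^4)) · ((n^2)^4)) / ((k^4)^4)) · k^(-1)    [quotient of powers]
= (((k^0 / k^12) · ((n^2)^4)) / ((k^4)^4)) · k^(-1)    [power of a power]
= ((k^(-12) · ((n^2)^4)) / ((k^4)^4)) · k^(-1)    [quotient of powers]
= ((k^(-12) · n^8) / ((k^4)^4)) · k^(-1)    [power of a power]
= ((k^(-12) · n^8) / k^16) · k^(-1)    [power of a power]
= k^(-29)n^8    [quotient of powers; product of powers]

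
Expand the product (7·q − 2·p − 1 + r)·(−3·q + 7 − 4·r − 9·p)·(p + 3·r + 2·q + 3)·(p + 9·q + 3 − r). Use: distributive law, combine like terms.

−324·p^2·q^2 − 1257·p·q^3 − 1525·p·q^2 − 1826·p·q^2·r − 1083·q^3·r + 349·q^2·r − 784·q^2·r^2 − 378·q^4 + 243·q^3 + 1401·q^2 + 249·p^2·q − 443·p·q − 461·p·q·r + 221·q·r − 199·q·r^2 + 237·q + 294·p^2·q·r + 40·p·q·r^2 − 7·q·r^3 + 141·p^3·q + 103·p^3 + 125·p^2 + 103·p^2·r + 13·p·r + 7·p·r^2 − 87·p + 35·p^3·r − 60·p^2·r^2 − 5·p·r^3 + 18·p^4 + 57·r + 51·r^2 − 63 − 57·r^3 + 12·r^4

(7·q − 2·p − 1 + r)·(−3·q + 7 − 4·r − 9·p)·(p + 3·r + 2·q + 3)·(p + 9·q + 3 − r)
= (−21·q^2 + 49·q − 28·q·r − 63·p·q + 6·p·q − 14·p + 8·p·r + 18·p^2 + 3·q − 7 + 4·r + 9·p − 3·q·r + 7·r − 4·r^2 − 9·p·r)·(p + 3·r + 2·q + 3)·(p + 9·q + 3 − r)    [distributive law]
= (−21·q^2 + 52·q − 31·q·r − 57·p·q − 5·p − p·r + 18·p^2 − 7 + 11·r − 4·r^2)·(p + 3·r + 2·q + 3)·(p + 9·q + 3 − r)    [combine like terms]
= (−21·p·q^2 − 63·q^2·r − 42·q^3 − 63·q^2 + 52·p·q + 156·q·r + 104·q^2 + 156·q − 31·p·q·r − 93·q·r^2 − 62·q^2·r − 93·q·r − 57·p^2·q − 171·p·q·r − 114·p·q^2 − 171·p·q − 5·p^2 − 15·p·r − 10·p·q − 15·p − p^2·r − 3·p·r^2 − 2·p·q·r − 3·p·r + 18·p^3 + 54·p^2·r + 36·p^2·q + 54·p^2 − 7·p − 21·r − 14·q − 21 + 11·p·r + 33·r^2 + 22·q·r + 33·r − 4·p·r^2 − 12·r^3 − 8·q·r^2 − 12·r^2)·(p + 9·q + 3 − r)    [distributive law]
= (−135·p·q^2 − 125·q^2·r − 42·q^3 + 41·q^2 − 129·p·q + 85·q·r + 142·q − 204·p·q·r − 101·q·r^2 − 21·p^2·q + 49·p^2 − 7·p·r − 22·p + 53·p^2·r − 7·p·r^2 + 18·p^3 + 12·r − 21 + 21·r^2 − 12·r^3)·(p + 9·q + 3 − r)    [combine like terms]
= −135·p^2·q^2 − 1215·p·q^3 − 405·p·q^2 + 135·p·q^2·r − 125·p·q^2·r − 1125·q^3·r − 375·q^2·r + 125·q^2·r^2 − 42·p·q^3 − 378·q^4 − 126·q^3 + 42·q^3·r + 41·p·q^2 + 369·q^3 + 123·q^2 − 41·q^2·r − 129·p^2·q − 1161·p·q^2 − 387·p·q + 129·p·q·r + 85·p·q·r + 765·q^2·r + 255·q·r − 85·q·r^2 + 142·p·q + 1278·q^2 + 426·q − 142·q·r − 204·p^2·q·r − 1836·p·q^2·r − 612·p·q·r + 204·p·q·r^2 − 101·p·q·r^2 − 909·q^2·r^2 − 303·q·r^2 + 101·q·r^3 − 21·p^3·q − 189·p^2·q^2 − 63·p^2·q + 21·p^2·q·r + 49·p^3 + 441·p^2·q + 147·p^2 − 49·p^2·r − 7·p^2·r − 63·p·q·r − 21·p·r + 7·p·r^2 − 22·p^2 − 198·p·q − 66·p + 22·p·r + 53·p^3·r + 477·p^2·q·r + 159·p^2·r − 53·p^2·r^2 − 7·p^2·r^2 − 63·p·q·r^2 − 21·p·r^2 + 7·p·r^3 + 18·p^4 + 162·p^3·q + 54·p^3 − 18·p^3·r + 12·p·r + 108·q·r + 36·r − 12·r^2 − 21·p − 189·q − 63 + 21·r + 21·p·r^2 + 189·q·r^2 + 63·r^2 − 21·r^3 − 12·p·r^3 − 108·q·r^3 − 36·r^3 + 12·r^4    [distributive law]
= −324·p^2·q^2 − 1257·p·q^3 − 1525·p·q^2 − 1826·p·q^2·r − 1083·q^3·r + 349·q^2·r − 784·q^2·r^2 − 378·q^4 + 243·q^3 + 1401·q^2 + 249·p^2·q − 443·p·q − 461·p·q·r + 221·q·r − 199·q·r^2 + 237·q + 294·p^2·q·r + 40·p·q·r^2 − 7·q·r^3 + 141·p^3·q + 103·p^3 + 125·p^2 + 103·p^2·r + 13·p·r + 7·p·r^2 − 87·p + 35·p^3·r − 60·p^2·r^2 − 5·p·r^3 + 18·p^4 + 57·r + 51·r^2 − 63 − 57·r^3 + 12·r^4    [combine like terms]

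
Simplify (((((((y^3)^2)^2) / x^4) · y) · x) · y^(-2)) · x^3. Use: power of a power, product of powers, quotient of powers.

(((((((y^3)^2)^2) / x^4) · y) · x) · y^(-2)) · x^3
= ((((((y^3)^4) / x^4) · y) · x) · y^(-2)) · x^3    [power of a power]
= ((((y^12 / x^4) · y) · x) · y^(-2)) · x^3    [power of a power]
= y^11    [quotient of powers; product of powers]

y^11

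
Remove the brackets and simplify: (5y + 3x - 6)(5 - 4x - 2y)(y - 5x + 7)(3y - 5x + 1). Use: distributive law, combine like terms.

(5y + 3x - 6)(5 - 4x - 2y)(y - 5x + 7)(3y - 5x + 1)
= (25y - 20xy - 10y^2 + 15x - 12x^2 - 6xy - 30 + 24x + 12y)(y - 5x + 7)(3y - 5x + 1)    [distributive law]
= (37y - 26xy - 10y^2 + 39x - 12x^2 - 30)(y - 5x + 7)(3y - 5x + 1)    [combine like terms]
= (37y^2 - 185xy + 259y - 26xy^2 + 130x^2y - 182xy - 10y^3 + 50xy^2 - 70y^2 + 39xy - 195x^2 + 273x - 12x^2y + 60x^3 - 84x^2 - 30y + 150x - 210)(3y - 5x + 1)    [distributive law]
= (-33y^2 - 328xy + 229y + 24xy^2 + 118x^2y - 10y^3 - 279x^2 + 423x + 60x^3 - 210)(3y - 5x + 1)    [combine like terms]
= -99y^3 + 165xy^2 - 33y^2 - 984xy^2 + 1640x^2y - 328xy + 687y^2 - 1145xy + 229y + 72xy^3 - 120x^2y^2 + 24xy^2 + 354x^2y^2 - 590x^3y + 118x^2y - 30y^4 + 50xy^3 - 10y^3 - 837x^2y + 1395x^3 - 279x^2 + 1269xy - 2115x^2 + 423x + 180x^3y - 300x^4 + 60x^3 - 630y + 1050x - 210    [distributive law]
= -109y^3 - 795xy^2 + 654y^2 + 921x^2y - 204xy - 401y + 122xy^3 + 234x^2y^2 - 410x^3y - 30y^4 + 1455x^3 - 2394x^2 + 1473x - 300x^4 - 210    [combine like terms]

-109y^3 - 795xy^2 + 654y^2 + 921x^2y - 204xy - 401y + 122xy^3 + 234x^2y^2 - 410x^3y - 30y^4 + 1455x^3 - 2394x^2 + 1473x - 300x^4 - 210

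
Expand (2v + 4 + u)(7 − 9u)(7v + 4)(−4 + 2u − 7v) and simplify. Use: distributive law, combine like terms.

−2156v^2 + 2625uv^2 − 686v^3 − 1792v + 2416uv + 189u^2v^2 + 882uv^3 − 46u^2v − 448 + 688u − 88u^2 − 126u^3v − 72u^3

(2v + 4 + u)(7 − 9u)(7v + 4)(−4 + 2u − 7v)
= (14v − 18uv + 28 − 36u + 7u − 9u^2)(7v + 4)(−4 + 2u − 7v)    [distributive law]
= (14v − 18uv + 28 − 29u − 9u^2)(7v + 4)(−4 + 2u − 7v)    [combine like terms]
= (98v^2 + 56v − 126uv^2 − 72uv + 196v + 112 − 203uv − 116u − 63u^2v − 36u^2)(−4 + 2u − 7v)    [distributive law]
= (98v^2 + 252v − 126uv^2 − 275uv + 112 − 116u − 63u^2v − 36u^2)(−4 + 2u − 7v)    [combine like terms]
= −392v^2 + 196uv^2 − 686v^3 − 1008v + 504uv − 1764v^2 + 504uv^2 − 252u^2v^2 + 882uv^3 + 1100uv − 550u^2v + 1925uv^2 − 448 + 224u − 784v + 464u − 232u^2 + 812uv + 252u^2v − 126u^3v + 441u^2v^2 + 144u^2 − 72u^3 + 252u^2v    [distributive law]
= −2156v^2 + 2625uv^2 − 686v^3 − 1792v + 2416uv + 189u^2v^2 + 882uv^3 − 46u^2v − 448 + 688u − 88u^2 − 126u^3v − 72u^3    [combine like terms]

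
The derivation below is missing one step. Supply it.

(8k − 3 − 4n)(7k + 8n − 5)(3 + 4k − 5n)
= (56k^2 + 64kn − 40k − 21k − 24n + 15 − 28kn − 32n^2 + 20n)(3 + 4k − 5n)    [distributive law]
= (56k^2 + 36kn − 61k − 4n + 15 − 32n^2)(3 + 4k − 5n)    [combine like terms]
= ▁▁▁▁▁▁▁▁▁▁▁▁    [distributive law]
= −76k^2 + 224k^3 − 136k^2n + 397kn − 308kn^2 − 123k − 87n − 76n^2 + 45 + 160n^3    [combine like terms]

By distributive law:

168k^2 + 224k^3 − 280k^2n + 108kn + 144k^2n − 180kn^2 − 183k − 244k^2 + 305kn − 12n − 16kn + 20n^2 + 45 + 60k − 75n − 96n^2 − 128kn^2 + 160n^3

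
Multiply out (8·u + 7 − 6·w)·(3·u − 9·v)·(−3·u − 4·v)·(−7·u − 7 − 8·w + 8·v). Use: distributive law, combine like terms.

(8·u + 7 − 6·w)·(3·u − 9·v)·(−3·u − 4·v)·(−7·u − 7 − 8·w + 8·v)
= (24·u² − 72·u·v + 21·u − 63·v − 18·u·w + 54·v·w)·(−3·u − 4·v)·(−7·u − 7 − 8·w + 8·v)    [distributive law]
= (−72·u³ − 96·u²·v + 216·u²·v + 288·u·v² − 63·u² − 84·u·v + 189·u·v + 252·v² + 54·u²·w + 72·u·v·w − 162·u·v·w − 216·v²·w)·(−7·u − 7 − 8·w + 8·v)    [distributive law]
= (−72·u³ + 120·u²·v + 288·u·v² − 63·u² + 105·u·v + 252·v² + 54·u²·w − 90·u·v·w − 216·v²·w)·(−7·u − 7 − 8·w + 8·v)    [combine like terms]
= 504·u⁴ + 504·u³ + 576·u³·w − 576·u³·v − 840·u³·v − 840·u²·v − 960·u²·v·w + 960·u²·v² − 2016·u²·v² − 2016·u·v² − 2304·u·v²·w + 2304·u·v³ + 441·u³ + 441·u² + 504·u²·w − 504·u²·v − 735·u²·v − 735·u·v − 840·u·v·w + 840·u·v² − 1764·u·v² − 1764·v² − 2016·v²·w + 2016·v³ − 378·u³·w − 378·u²·w − 432·u²·w² + 432·u²·v·w + 630·u²·v·w + 630·u·v·w + 720·u·v·w² − 720·u·v²·w + 1512·u·v²·w + 1512·v²·w + 1728·v²·w² − 1728·v³·w    [distributive law]
= 504·u⁴ + 945·u³ + 198·u³·w − 1416·u³·v − 2079·u²·v + 102·u²·v·w − 1056·u²·v² − 2940·u·v² − 1512·u·v²·w + 2304·u·v³ + 441·u² + 126·u²·w − 735·u·v − 210·u·v·w − 1764·v² − 504·v²·w + 2016·v³ − 432·u²·w² + 720·u·v·w² + 1728·v²·w² − 1728·v³·w    [combine like terms]

504·u⁴ + 945·u³ + 198·u³·w − 1416·u³·v − 2079·u²·v + 102·u²·v·w − 1056·u²·v² − 2940·u·v² − 1512·u·v²·w + 2304·u·v³ + 441·u² + 126·u²·w − 735·u·v − 210·u·v·w − 1764·v² − 504·v²·w + 2016·v³ − 432·u²·w² + 720·u·v·w² + 1728·v²·w² − 1728·v³·w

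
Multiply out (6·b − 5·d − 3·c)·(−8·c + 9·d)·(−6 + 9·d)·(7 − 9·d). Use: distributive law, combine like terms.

(6·b − 5·d − 3·c)·(−8·c + 9·d)·(−6 + 9·d)·(7 − 9·d)
= (−48·b·c + 54·b·d + 40·c·d − 45·d² + 24·c² − 27·c·d)·(−6 + 9·d)·(7 − 9·d)    [distributive law]
= (−48·b·c + 54·b·d + 13·c·d − 45·d² + 24·c²)·(−6 + 9·d)·(7 − 9·d)    [combine like terms]
= (288·b·c − 432·b·c·d − 324·b·d + 486·b·d² − 78·c·d + 117·c·d² + 270·d² − 405·d³ − 144·c² + 216·c²·d)·(7 − 9·d)    [distributive law]
= 2016·b·c − 2592·b·c·d − 3024·b·c·d + 3888·b·c·d² − 2268·b·d + 2916·b·d² + 3402·b·d² − 4374·b·d³ − 546·c·d + 702·c·d² + 819·c·d² − 1053·c·d³ + 1890·d² − 2430·d³ − 2835·d³ + 3645·d⁴ − 1008·c² + 1296·c²·d + 1512·c²·d − 1944·c²·d²    [distributive law]
= 2016·b·c − 5616·b·c·d + 3888·b·c·d² − 2268·b·d + 6318·b·d² − 4374·b·d³ − 546·c·d + 1521·c·d² − 1053·c·d³ + 1890·d² − 5265·d³ + 3645·d⁴ − 1008·c² + 2808·c²·d − 1944·c²·d²    [combine like terms]

2016·b·c − 5616·b·c·d + 3888·b·c·d² − 2268·b·d + 6318·b·d² − 4374·b·d³ − 546·c·d + 1521·c·d² − 1053·c·d³ + 1890·d² − 5265·d³ + 3645·d⁴ − 1008·c² + 2808·c²·d − 1944·c²·d²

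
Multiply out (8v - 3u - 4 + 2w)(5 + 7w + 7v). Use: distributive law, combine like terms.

12v + 70vw + 56v^2 - 15u - 21uw - 21uv - 20 - 18w + 14w^2

(8v - 3u - 4 + 2w)(5 + 7w + 7v)
= 40v + 56vw + 56v^2 - 15u - 21uw - 21uv - 20 - 28w - 28v + 10w + 14w^2 + 14vw    [distributive law]
= 12v + 70vw + 56v^2 - 15u - 21uw - 21uv - 20 - 18w + 14w^2    [combine like terms]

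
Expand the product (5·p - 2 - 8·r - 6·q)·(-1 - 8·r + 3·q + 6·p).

-17·p - 88·p·r - 21·p·q + 30·p^2 + 2 + 24·r + 64·r^2 + 24·q·r - 18·q^2

(5·p - 2 - 8·r - 6·q)·(-1 - 8·r + 3·q + 6·p)
= -5·p - 40·p·r + 15·p·q + 30·p^2 + 2 + 16·r - 6·q - 12·p + 8·r + 64·r^2 - 24·q·r - 48·p·r + 6·q + 48·q·r - 18·q^2 - 36·p·q    [distributive law]
= -17·p - 88·p·r - 21·p·q + 30·p^2 + 2 + 24·r + 64·r^2 + 24·q·r - 18·q^2    [combine like terms]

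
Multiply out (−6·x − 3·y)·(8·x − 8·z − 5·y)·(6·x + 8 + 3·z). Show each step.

−288·x^3 − 384·x^2 + 144·x^2·z + 384·x·z + 144·x·z^2 + 36·x^2·y + 48·x·y + 162·x·y·z + 192·y·z + 72·y·z^2 + 90·x·y^2 + 120·y^2 + 45·y^2·z

(−6·x − 3·y)·(8·x − 8·z − 5·y)·(6·x + 8 + 3·z)
= (−48·x^2 + 48·x·z + 30·x·y − 24·x·y + 24·y·z + 15·y^2)·(6·x + 8 + 3·z)    [distributive law]
= (−48·x^2 + 48·x·z + 6·x·y + 24·y·z + 15·y^2)·(6·x + 8 + 3·z)    [combine like terms]
= −288·x^3 − 384·x^2 − 144·x^2·z + 288·x^2·z + 384·x·z + 144·x·z^2 + 36·x^2·y + 48·x·y + 18·x·y·z + 144·x·y·z + 192·y·z + 72·y·z^2 + 90·x·y^2 + 120·y^2 + 45·y^2·z    [distributive law]
= −288·x^3 − 384·x^2 + 144·x^2·z + 384·x·z + 144·x·z^2 + 36·x^2·y + 48·x·y + 162·x·y·z + 192·y·z + 72·y·z^2 + 90·x·y^2 + 120·y^2 + 45·y^2·z    [combine like terms]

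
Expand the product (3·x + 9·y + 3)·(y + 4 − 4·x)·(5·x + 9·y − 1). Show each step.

(3·x + 9·y + 3)·(y + 4 − 4·x)·(5·x + 9·y − 1)
= (3·x·y + 12·x − 12·x^2 + 9·y^2 + 36·y − 36·x·y + 3·y + 12 − 12·x)·(5·x + 9·y − 1)    [distributive law]
= (−33·x·y − 12·x^2 + 9·y^2 + 39·y + 12)·(5·x + 9·y − 1)    [combine like terms]
= −165·x^2·y − 297·x·y^2 + 33·x·y − 60·x^3 − 108·x^2·y + 12·x^2 + 45·x·y^2 + 81·y^3 − 9·y^2 + 195·x·y + 351·y^2 − 39·y + 60·x + 108·y − 12    [distributive law]
= −273·x^2·y − 252·x·y^2 + 228·x·y − 60·x^3 + 12·x^2 + 81·y^3 + 342·y^2 + 69·y + 60·x − 12    [combine like terms]

−273·x^2·y − 252·x·y^2 + 228·x·y − 60·x^3 + 12·x^2 + 81·y^3 + 342·y^2 + 69·y + 60·x − 12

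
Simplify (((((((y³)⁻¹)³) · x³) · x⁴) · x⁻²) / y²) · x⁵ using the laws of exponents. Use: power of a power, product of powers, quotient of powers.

(((((((y³)⁻¹)³) · x³) · x⁴) · x⁻²) / y²) · x⁵
= ((((((y³)⁻³) · x³) · x⁴) · x⁻²) / y²) · x⁵    [power of a power]
= ((((y⁻⁹ · x³) · x⁴) · x⁻²) / y²) · x⁵    [power of a power]
= x¹⁰y⁻¹¹    [quotient of powers; product of powers]

x¹⁰y⁻¹¹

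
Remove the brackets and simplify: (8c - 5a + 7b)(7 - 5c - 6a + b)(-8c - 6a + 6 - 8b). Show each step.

(8c - 5a + 7b)(7 - 5c - 6a + b)(-8c - 6a + 6 - 8b)
= (56c - 40c^2 - 48ac + 8bc - 35a + 25ac + 30a^2 - 5ab + 49b - 35bc - 42ab + 7b^2)(-8c - 6a + 6 - 8b)    [distributive law]
= (56c - 40c^2 - 23ac - 27bc - 35a + 30a^2 - 47ab + 49b + 7b^2)(-8c - 6a + 6 - 8b)    [combine like terms]
= -448c^2 - 336ac + 336c - 448bc + 320c^3 + 240ac^2 - 240c^2 + 320bc^2 + 184ac^2 + 138a^2c - 138ac + 184abc + 216bc^2 + 162abc - 162bc + 216b^2c + 280ac + 210a^2 - 210a + 280ab - 240a^2c - 180a^3 + 180a^2 - 240a^2b + 376abc + 282a^2b - 282ab + 376ab^2 - 392bc - 294ab + 294b - 392b^2 - 56b^2c - 42ab^2 + 42b^2 - 56b^3    [distributive law]
= -688c^2 - 194ac + 336c - 1002bc + 320c^3 + 424ac^2 + 536bc^2 - 102a^2c + 722abc + 160b^2c + 390a^2 - 210a - 296ab - 180a^3 + 42a^2b + 334ab^2 + 294b - 350b^2 - 56b^3    [combine like terms]

-688c^2 - 194ac + 336c - 1002bc + 320c^3 + 424ac^2 + 536bc^2 - 102a^2c + 722abc + 160b^2c + 390a^2 - 210a - 296ab - 180a^3 + 42a^2b + 334ab^2 + 294b - 350b^2 - 56b^3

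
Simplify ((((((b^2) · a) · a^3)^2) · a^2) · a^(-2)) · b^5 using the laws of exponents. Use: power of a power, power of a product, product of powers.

((((((b^2) · a) · a^3)^2) · a^2) · a^(-2)) · b^5
= ((((((b^2) · a)^2) · ((a^3)^2)) · a^2) · a^(-2)) · b^5    [power of a product]
= ((((((b^2)^2) · (a^2)) · ((a^3)^2)) · a^2) · a^(-2)) · b^5    [power of a product]
= (((((b^4) · (a^2)) · ((a^3)^2)) · a^2) · a^(-2)) · b^5    [power of a power]
= ((((b^4 · a^2) · a^6) · a^2) · a^(-2)) · b^5    [power of a power]
= a^8b^9    [product of powers]

a^8b^9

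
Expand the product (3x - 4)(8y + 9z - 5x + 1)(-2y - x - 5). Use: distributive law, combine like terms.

-48xy^2 + 6x^2y - 134xy - 54xyz - 27x^2z - 99xz + 15x^3 + 52x^2 - 111x + 64y^2 + 168y + 72yz + 180z + 20

(3x - 4)(8y + 9z - 5x + 1)(-2y - x - 5)
= (24xy + 27xz - 15x^2 + 3x - 32y - 36z + 20x - 4)(-2y - x - 5)    [distributive law]
= (24xy + 27xz - 15x^2 + 23x - 32y - 36z - 4)(-2y - x - 5)    [combine like terms]
= -48xy^2 - 24x^2y - 120xy - 54xyz - 27x^2z - 135xz + 30x^2y + 15x^3 + 75x^2 - 46xy - 23x^2 - 115x + 64y^2 + 32xy + 160y + 72yz + 36xz + 180z + 8y + 4x + 20    [distributive law]
= -48xy^2 + 6x^2y - 134xy - 54xyz - 27x^2z - 99xz + 15x^3 + 52x^2 - 111x + 64y^2 + 168y + 72yz + 180z + 20    [combine like terms]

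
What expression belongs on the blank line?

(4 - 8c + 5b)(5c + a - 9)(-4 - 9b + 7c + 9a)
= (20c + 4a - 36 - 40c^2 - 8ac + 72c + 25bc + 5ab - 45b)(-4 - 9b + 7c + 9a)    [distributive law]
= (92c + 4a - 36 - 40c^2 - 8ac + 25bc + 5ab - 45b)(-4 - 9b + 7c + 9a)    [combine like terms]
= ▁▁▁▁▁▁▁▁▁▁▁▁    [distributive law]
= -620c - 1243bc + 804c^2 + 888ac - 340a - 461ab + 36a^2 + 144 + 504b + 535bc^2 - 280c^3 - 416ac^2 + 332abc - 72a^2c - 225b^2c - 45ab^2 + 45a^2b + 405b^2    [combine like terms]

After distributive law, the bracketed line is:

-368c - 828bc + 644c^2 + 828ac - 16a - 36ab + 28ac + 36a^2 + 144 + 324b - 252c - 324a + 160c^2 + 360bc^2 - 280c^3 - 360ac^2 + 32ac + 72abc - 56ac^2 - 72a^2c - 100bc - 225b^2c + 175bc^2 + 225abc - 20ab - 45ab^2 + 35abc + 45a^2b + 180b + 405b^2 - 315bc - 405ab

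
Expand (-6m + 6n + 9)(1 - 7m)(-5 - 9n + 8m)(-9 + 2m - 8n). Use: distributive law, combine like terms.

(-6m + 6n + 9)(1 - 7m)(-5 - 9n + 8m)(-9 + 2m - 8n)
= (-6m + 42m^2 + 6n - 42mn + 9 - 63m)(-5 - 9n + 8m)(-9 + 2m - 8n)    [distributive law]
= (-69m + 42m^2 + 6n - 42mn + 9)(-5 - 9n + 8m)(-9 + 2m - 8n)    [combine like terms]
= (345m + 621mn - 552m^2 - 210m^2 - 378m^2n + 336m^3 - 30n - 54n^2 + 48mn + 210mn + 378mn^2 - 336m^2n - 45 - 81n + 72m)(-9 + 2m - 8n)    [distributive law]
= (417m + 879mn - 762m^2 - 714m^2n + 336m^3 - 111n - 54n^2 + 378mn^2 - 45)(-9 + 2m - 8n)    [combine like terms]
= -3753m + 834m^2 - 3336mn - 7911mn + 1758m^2n - 7032mn^2 + 6858m^2 - 1524m^3 + 6096m^2n + 6426m^2n - 1428m^3n + 5712m^2n^2 - 3024m^3 + 672m^4 - 2688m^3n + 999n - 222mn + 888n^2 + 486n^2 - 108mn^2 + 432n^3 - 3402mn^2 + 756m^2n^2 - 3024mn^3 + 405 - 90m + 360n    [distributive law]
= -3843m + 7692m^2 - 11469mn + 14280m^2n - 10542mn^2 - 4548m^3 - 4116m^3n + 6468m^2n^2 + 672m^4 + 1359n + 1374n^2 + 432n^3 - 3024mn^3 + 405    [combine like terms]

-3843m + 7692m^2 - 11469mn + 14280m^2n - 10542mn^2 - 4548m^3 - 4116m^3n + 6468m^2n^2 + 672m^4 + 1359n + 1374n^2 + 432n^3 - 3024mn^3 + 405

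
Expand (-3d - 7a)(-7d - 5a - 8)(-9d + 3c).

(-3d - 7a)(-7d - 5a - 8)(-9d + 3c)
= (21d^2 + 15ad + 24d + 49ad + 35a^2 + 56a)(-9d + 3c)    [distributive law]
= (21d^2 + 64ad + 24d + 35a^2 + 56a)(-9d + 3c)    [combine like terms]
= -189d^3 + 63cd^2 - 576ad^2 + 192acd - 216d^2 + 72cd - 315a^2d + 105a^2c - 504ad + 168ac    [distributive law]

-189d^3 + 63cd^2 - 576ad^2 + 192acd - 216d^2 + 72cd - 315a^2d + 105a^2c - 504ad + 168ac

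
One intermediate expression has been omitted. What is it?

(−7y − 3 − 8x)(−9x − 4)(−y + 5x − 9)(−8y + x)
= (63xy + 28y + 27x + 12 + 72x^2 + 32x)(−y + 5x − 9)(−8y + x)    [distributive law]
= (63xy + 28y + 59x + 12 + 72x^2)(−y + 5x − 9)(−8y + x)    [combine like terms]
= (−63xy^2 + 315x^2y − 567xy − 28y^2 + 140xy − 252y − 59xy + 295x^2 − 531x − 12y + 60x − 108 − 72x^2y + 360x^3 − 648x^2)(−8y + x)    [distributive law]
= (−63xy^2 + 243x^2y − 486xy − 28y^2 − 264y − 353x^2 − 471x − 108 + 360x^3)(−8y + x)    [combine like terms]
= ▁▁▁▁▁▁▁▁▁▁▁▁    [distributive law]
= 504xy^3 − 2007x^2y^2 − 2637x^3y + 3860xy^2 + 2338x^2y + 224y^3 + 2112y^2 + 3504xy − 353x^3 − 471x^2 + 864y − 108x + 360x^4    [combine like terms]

Applying distributive law to the line above:

504xy^3 − 63x^2y^2 − 1944x^2y^2 + 243x^3y + 3888xy^2 − 486x^2y + 224y^3 − 28xy^2 + 2112y^2 − 264xy + 2824x^2y − 353x^3 + 3768xy − 471x^2 + 864y − 108x − 2880x^3y + 360x^4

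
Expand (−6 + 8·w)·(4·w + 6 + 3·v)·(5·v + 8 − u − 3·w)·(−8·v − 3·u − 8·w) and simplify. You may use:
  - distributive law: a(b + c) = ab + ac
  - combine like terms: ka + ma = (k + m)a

(−6 + 8·w)·(4·w + 6 + 3·v)·(5·v + 8 − u − 3·w)·(−8·v − 3·u − 8·w)
= (−24·w − 36 − 18·v + 32·w² + 48·w + 24·v·w)·(5·v + 8 − u − 3·w)·(−8·v − 3·u − 8·w)    [distributive law]
= (24·w − 36 − 18·v + 32·w² + 24·v·w)·(5·v + 8 − u − 3·w)·(−8·v − 3·u − 8·w)    [combine like terms]
= (120·v·w + 192·w − 24·u·w − 72·w² − 180·v − 288 + 36·u + 108·w − 90·v² − 144·v + 18·u·v + 54·v·w + 160·v·w² + 256·w² − 32·u·w² − 96·w³ + 120·v²·w + 192·v·w − 24·u·v·w − 72·v·w²)·(−8·v − 3·u − 8·w)    [distributive law]
= (366·v·w + 300·w − 24·u·w + 184·w² − 324·v − 288 + 36·u − 90·v² + 18·u·v + 88·v·w² − 32·u·w² − 96·w³ + 120·v²·w − 24·u·v·w)·(−8·v − 3·u − 8·w)    [combine like terms]
= −2928·v²·w − 1098·u·v·w − 2928·v·w² − 2400·v·w − 900·u·w − 2400·w² + 192·u·v·w + 72·u²·w + 192·u·w² − 1472·v·w² − 552·u·w² − 1472·w³ + 2592·v² + 972·u·v + 2592·v·w + 2304·v + 864·u + 2304·w − 288·u·v − 108·u² − 288·u·w + 720·v³ + 270·u·v² + 720·v²·w − 144·u·v² − 54·u²·v − 144·u·v·w − 704·v²·w² − 264·u·v·w² − 704·v·w³ + 256·u·v·w² + 96·u²·w² + 256·u·w³ + 768·v·w³ + 288·u·w³ + 768·w⁴ − 960·v³·w − 360·u·v²·w − 960·v²·w² + 192·u·v²·w + 72·u²·v·w + 192·u·v·w²    [distributive law]
= −2208·v²·w − 1050·u·v·w − 4400·v·w² + 192·v·w − 1188·u·w − 2400·w² + 72·u²·w − 360·u·w² − 1472·w³ + 2592·v² + 684·u·v + 2304·v + 864·u + 2304·w − 108·u² + 720·v³ + 126·u·v² − 54·u²·v − 1664·v²·w² + 184·u·v·w² + 64·v·w³ + 96·u²·w² + 544·u·w³ + 768·w⁴ − 960·v³·w − 168·u·v²·w + 72·u²·v·w    [combine like terms]

−2208·v²·w − 1050·u·v·w − 4400·v·w² + 192·v·w − 1188·u·w − 2400·w² + 72·u²·w − 360·u·w² − 1472·w³ + 2592·v² + 684·u·v + 2304·v + 864·u + 2304·w − 108·u² + 720·v³ + 126·u·v² − 54·u²·v − 1664·v²·w² + 184·u·v·w² + 64·v·w³ + 96·u²·w² + 544·u·w³ + 768·w⁴ − 960·v³·w − 168·u·v²·w + 72·u²·v·w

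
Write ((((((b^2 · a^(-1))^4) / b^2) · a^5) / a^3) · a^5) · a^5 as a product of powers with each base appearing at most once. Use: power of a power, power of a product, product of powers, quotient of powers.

a^8·b^6

((((((b^2 · a^(-1))^4) / b^2) · a^5) / a^3) · a^5) · a^5
= (((((((b^2)^4) · ((a^(-1))^4)) / b^2) · a^5) / a^3) · a^5) · a^5    [power of a product]
= (((((b^8 · ((a^(-1))^4)) / b^2) · a^5) / a^3) · a^5) · a^5    [power of a power]
= (((((b^8 · a^(-4)) / b^2) · a^5) / a^3) · a^5) · a^5    [power of a power]
= a^8·b^6    [quotient of powers; product of powers]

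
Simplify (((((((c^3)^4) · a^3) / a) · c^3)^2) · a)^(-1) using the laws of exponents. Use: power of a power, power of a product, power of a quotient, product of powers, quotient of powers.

(((((((c^3)^4) · a^3) / a) · c^3)^2) · a)^(-1)
= (((((((c^3)^4) · a^3) / a) · c^3)^2)^(-1)) · (a^(-1))    [power of a product]
= ((((((c^3)^4) · a^3) / a) · c^3)^(-2)) · (a^(-1))    [power of a power]
= ((((((c^3)^4) · a^3) / a)^(-2)) · ((c^3)^(-2))) · (a^(-1))    [power of a product]
= ((((((c^3)^4) · a^3)^(-2)) / (a^(-2))) · ((c^3)^(-2))) · (a^(-1))    [power of a quotient]
= ((((((c^3)^4)^(-2)) · ((a^3)^(-2))) / (a^(-2))) · ((c^3)^(-2))) · (a^(-1))    [power of a product]
= (((((c^3)^(-8)) · ((a^3)^(-2))) / (a^(-2))) · ((c^3)^(-2))) · (a^(-1))    [power of a power]
= (((c^(-24) · ((a^3)^(-2))) / (a^(-2))) · ((c^3)^(-2))) · (a^(-1))    [power of a power]
= (((c^(-24) · a^(-6)) / (a^(-2))) · ((c^3)^(-2))) · (a^(-1))    [power of a power]
= (((c^(-24) · a^(-6)) / a^(-2)) · c^(-6)) · (a^(-1))    [power of a power]
= a^(-5)c^(-30)    [quotient of powers; product of powers]

a^(-5)c^(-30)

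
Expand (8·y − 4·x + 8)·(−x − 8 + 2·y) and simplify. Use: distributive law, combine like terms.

−16·x·y − 48·y + 16·y^2 + 4·x^2 + 24·x − 64

(8·y − 4·x + 8)·(−x − 8 + 2·y)
= −8·x·y − 64·y + 16·y^2 + 4·x^2 + 32·x − 8·x·y − 8·x − 64 + 16·y    [distributive law]
= −16·x·y − 48·y + 16·y^2 + 4·x^2 + 24·x − 64    [combine like terms]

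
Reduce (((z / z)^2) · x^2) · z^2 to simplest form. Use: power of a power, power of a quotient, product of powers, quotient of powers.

(((z / z)^2) · x^2) · z^2
= (((z^2) / (z^2)) · x^2) · z^2    [power of a quotient]
= (z^0 · x^2) · z^2    [quotient of powers]
= x^2·z^2    [product of powers]

x^2·z^2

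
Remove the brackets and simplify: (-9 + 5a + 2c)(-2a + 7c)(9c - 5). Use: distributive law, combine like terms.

(-9 + 5a + 2c)(-2a + 7c)(9c - 5)
= (18a - 63c - 10a^2 + 35ac - 4ac + 14c^2)(9c - 5)    [distributive law]
= (18a - 63c - 10a^2 + 31ac + 14c^2)(9c - 5)    [combine like terms]
= 162ac - 90a - 567c^2 + 315c - 90a^2c + 50a^2 + 279ac^2 - 155ac + 126c^3 - 70c^2    [distributive law]
= 7ac - 90a - 637c^2 + 315c - 90a^2c + 50a^2 + 279ac^2 + 126c^3    [combine like terms]

7ac - 90a - 637c^2 + 315c - 90a^2c + 50a^2 + 279ac^2 + 126c^3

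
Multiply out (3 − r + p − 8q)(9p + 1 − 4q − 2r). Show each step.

(3 − r + p − 8q)(9p + 1 − 4q − 2r)
= 27p + 3 − 12q − 6r − 9pr − r + 4qr + 2r² + 9p² + p − 4pq − 2pr − 72pq − 8q + 32q² + 16qr    [distributive law]
= 28p + 3 − 20q − 7r − 11pr + 20qr + 2r² + 9p² − 76pq + 32q²    [combine like terms]

28p + 3 − 20q − 7r − 11pr + 20qr + 2r² + 9p² − 76pq + 32q²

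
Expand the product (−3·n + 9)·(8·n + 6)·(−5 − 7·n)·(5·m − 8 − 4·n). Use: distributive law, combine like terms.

−1290·m·n^2 + 4656·n^2 − 312·n^3 + 840·m·n^3 − 672·n^4 − 3240·m·n + 6264·n − 1350·m + 2160

(−3·n + 9)·(8·n + 6)·(−5 − 7·n)·(5·m − 8 − 4·n)
= (−24·n^2 − 18·n + 72·n + 54)·(−5 − 7·n)·(5·m − 8 − 4·n)    [distributive law]
= (−24·n^2 + 54·n + 54)·(−5 − 7·n)·(5·m − 8 − 4·n)    [combine like terms]
= (120·n^2 + 168·n^3 − 270·n − 378·n^2 − 270 − 378·n)·(5·m − 8 − 4·n)    [distributive law]
= (−258·n^2 + 168·n^3 − 648·n − 270)·(5·m − 8 − 4·n)    [combine like terms]
= −1290·m·n^2 + 2064·n^2 + 1032·n^3 + 840·m·n^3 − 1344·n^3 − 672·n^4 − 3240·m·n + 5184·n + 2592·n^2 − 1350·m + 2160 + 1080·n    [distributive law]
= −1290·m·n^2 + 4656·n^2 − 312·n^3 + 840·m·n^3 − 672·n^4 − 3240·m·n + 6264·n − 1350·m + 2160    [combine like terms]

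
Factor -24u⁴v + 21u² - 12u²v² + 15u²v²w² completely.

3u²(-8u²v + 7 - 4v² + 5v²w²)

-24u⁴v + 21u² - 12u²v² + 15u²v²w²
= 3(-8u⁴v + 7u² - 4u²v² + 5u²v²w²)    [factor out 3]
= 3u²(-8u²v + 7 - 4v² + 5v²w²)    [factor out u²]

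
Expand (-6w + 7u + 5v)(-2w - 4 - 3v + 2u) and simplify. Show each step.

(-6w + 7u + 5v)(-2w - 4 - 3v + 2u)
= 12w^2 + 24w + 18vw - 12uw - 14uw - 28u - 21uv + 14u^2 - 10vw - 20v - 15v^2 + 10uv    [distributive law]
= 12w^2 + 24w + 8vw - 26uw - 28u - 11uv + 14u^2 - 20v - 15v^2    [combine like terms]

12w^2 + 24w + 8vw - 26uw - 28u - 11uv + 14u^2 - 20v - 15v^2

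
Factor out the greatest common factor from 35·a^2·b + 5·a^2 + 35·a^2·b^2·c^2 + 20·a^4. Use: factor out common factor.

5·a^2(7·b + 1 + 7·b^2·c^2 + 4·a^2)

35·a^2·b + 5·a^2 + 35·a^2·b^2·c^2 + 20·a^4
= 5(7·a^2·b + a^2 + 7·a^2·b^2·c^2 + 4·a^4)    [factor out 5]
= 5·a^2(7·b + 1 + 7·b^2·c^2 + 4·a^2)    [factor out a^2]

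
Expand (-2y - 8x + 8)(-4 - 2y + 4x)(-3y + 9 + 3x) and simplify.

(-2y - 8x + 8)(-4 - 2y + 4x)(-3y + 9 + 3x)
= (8y + 4y² - 8xy + 32x + 16xy - 32x² - 32 - 16y + 32x)(-3y + 9 + 3x)    [distributive law]
= (-8y + 4y² + 8xy + 64x - 32x² - 32)(-3y + 9 + 3x)    [combine like terms]
= 24y² - 72y - 24xy - 12y³ + 36y² + 12xy² - 24xy² + 72xy + 24x²y - 192xy + 576x + 192x² + 96x²y - 288x² - 96x³ + 96y - 288 - 96x    [distributive law]
= 60y² + 24y - 144xy - 12y³ - 12xy² + 120x²y + 480x - 96x² - 96x³ - 288    [combine like terms]

60y² + 24y - 144xy - 12y³ - 12xy² + 120x²y + 480x - 96x² - 96x³ - 288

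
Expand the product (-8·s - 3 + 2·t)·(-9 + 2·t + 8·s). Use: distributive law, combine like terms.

(-8·s - 3 + 2·t)·(-9 + 2·t + 8·s)
= 72·s - 16·s·t - 64·s^2 + 27 - 6·t - 24·s - 18·t + 4·t^2 + 16·s·t    [distributive law]
= 48·s - 64·s^2 + 27 - 24·t + 4·t^2    [combine like terms]

48·s - 64·s^2 + 27 - 24·t + 4·t^2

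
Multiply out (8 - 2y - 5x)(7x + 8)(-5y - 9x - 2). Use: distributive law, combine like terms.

92xy - 74x^2 - 608x - 288y - 128 + 70xy^2 + 301x^2y + 80y^2 + 315x^3

(8 - 2y - 5x)(7x + 8)(-5y - 9x - 2)
= (56x + 64 - 14xy - 16y - 35x^2 - 40x)(-5y - 9x - 2)    [distributive law]
= (16x + 64 - 14xy - 16y - 35x^2)(-5y - 9x - 2)    [combine like terms]
= -80xy - 144x^2 - 32x - 320y - 576x - 128 + 70xy^2 + 126x^2y + 28xy + 80y^2 + 144xy + 32y + 175x^2y + 315x^3 + 70x^2    [distributive law]
= 92xy - 74x^2 - 608x - 288y - 128 + 70xy^2 + 301x^2y + 80y^2 + 315x^3    [combine like terms]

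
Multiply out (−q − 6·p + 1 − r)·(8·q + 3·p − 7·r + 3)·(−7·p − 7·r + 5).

56·p·q² + 56·q²·r − 40·q² + 357·p²·q + 364·p·q·r − 290·p·q + 7·q·r² − 40·q·r + 25·q + 126·p³ − 147·p²·r + 15·p² − 322·p·r² + 370·p·r − 96·p + 105·r² − 71·r + 15 − 49·r³

(−q − 6·p + 1 − r)·(8·q + 3·p − 7·r + 3)·(−7·p − 7·r + 5)
= (−8·q² − 3·p·q + 7·q·r − 3·q − 48·p·q − 18·p² + 42·p·r − 18·p + 8·q + 3·p − 7·r + 3 − 8·q·r − 3·p·r + 7·r² − 3·r)·(−7·p − 7·r + 5)    [distributive law]
= (−8·q² − 51·p·q − q·r + 5·q − 18·p² + 39·p·r − 15·p − 10·r + 3 + 7·r²)·(−7·p − 7·r + 5)    [combine like terms]
= 56·p·q² + 56·q²·r − 40·q² + 357·p²·q + 357·p·q·r − 255·p·q + 7·p·q·r + 7·q·r² − 5·q·r − 35·p·q − 35·q·r + 25·q + 126·p³ + 126·p²·r − 90·p² − 273·p²·r − 273·p·r² + 195·p·r + 105·p² + 105·p·r − 75·p + 70·p·r + 70·r² − 50·r − 21·p − 21·r + 15 − 49·p·r² − 49·r³ + 35·r²    [distributive law]
= 56·p·q² + 56·q²·r − 40·q² + 357·p²·q + 364·p·q·r − 290·p·q + 7·q·r² − 40·q·r + 25·q + 126·p³ − 147·p²·r + 15·p² − 322·p·r² + 370·p·r − 96·p + 105·r² − 71·r + 15 − 49·r³    [combine like terms]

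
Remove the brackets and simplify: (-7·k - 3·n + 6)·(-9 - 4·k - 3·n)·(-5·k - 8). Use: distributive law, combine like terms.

-419·k^2 - 42·k - 140·k^3 - 165·k^2·n - 309·k·n - 72·n - 45·k·n^2 - 72·n^2 + 432

(-7·k - 3·n + 6)·(-9 - 4·k - 3·n)·(-5·k - 8)
= (63·k + 28·k^2 + 21·k·n + 27·n + 12·k·n + 9·n^2 - 54 - 24·k - 18·n)·(-5·k - 8)    [distributive law]
= (39·k + 28·k^2 + 33·k·n + 9·n + 9·n^2 - 54)·(-5·k - 8)    [combine like terms]
= -195·k^2 - 312·k - 140·k^3 - 224·k^2 - 165·k^2·n - 264·k·n - 45·k·n - 72·n - 45·k·n^2 - 72·n^2 + 270·k + 432    [distributive law]
= -419·k^2 - 42·k - 140·k^3 - 165·k^2·n - 309·k·n - 72·n - 45·k·n^2 - 72·n^2 + 432    [combine like terms]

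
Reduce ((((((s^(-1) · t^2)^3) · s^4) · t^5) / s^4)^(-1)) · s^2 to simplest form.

((((((s^(-1) · t^2)^3) · s^4) · t^5) / s^4)^(-1)) · s^2
= ((((((s^(-1) · t^2)^3) · s^4) · t^5)^(-1)) / ((s^4)^(-1))) · s^2    [power of a quotient]
= ((((((s^(-1) · t^2)^3) · s^4)^(-1)) · ((t^5)^(-1))) / ((s^4)^(-1))) · s^2    [power of a product]
= ((((((s^(-1) · t^2)^3)^(-1)) · ((s^4)^(-1))) · ((t^5)^(-1))) / ((s^4)^(-1))) · s^2    [power of a product]
= (((((s^(-1) · t^2)^(-3)) · ((s^4)^(-1))) · ((t^5)^(-1))) / ((s^4)^(-1))) · s^2    [power of a power]
= ((((((s^(-1))^(-3)) · ((t^2)^(-3))) · ((s^4)^(-1))) · ((t^5)^(-1))) / ((s^4)^(-1))) · s^2    [power of a product]
= ((((s^3 · ((t^2)^(-3))) · ((s^4)^(-1))) · ((t^5)^(-1))) / ((s^4)^(-1))) · s^2    [power of a power]
= ((((s^3 · t^(-6)) · ((s^4)^(-1))) · ((t^5)^(-1))) / ((s^4)^(-1))) · s^2    [power of a power]
= ((((s^3 · t^(-6)) · s^(-4)) · ((t^5)^(-1))) / ((s^4)^(-1))) · s^2    [power of a power]
= ((((s^3 · t^(-6)) · s^(-4)) · t^(-5)) / ((s^4)^(-1))) · s^2    [power of a power]
= ((((s^3 · t^(-6)) · s^(-4)) · t^(-5)) / s^(-4)) · s^2    [power of a power]
= s^5t^(-11)    [quotient of powers; product of powers]

s^5t^(-11)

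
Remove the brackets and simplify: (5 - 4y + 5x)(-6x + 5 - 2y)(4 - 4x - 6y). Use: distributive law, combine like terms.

-120x - 100x^2 + 206xy + 100 - 270y + 212y^2 + 124x^2y - 116xy^2 - 48y^3 + 120x^3

(5 - 4y + 5x)(-6x + 5 - 2y)(4 - 4x - 6y)
= (-30x + 25 - 10y + 24xy - 20y + 8y^2 - 30x^2 + 25x - 10xy)(4 - 4x - 6y)    [distributive law]
= (-5x + 25 - 30y + 14xy + 8y^2 - 30x^2)(4 - 4x - 6y)    [combine like terms]
= -20x + 20x^2 + 30xy + 100 - 100x - 150y - 120y + 120xy + 180y^2 + 56xy - 56x^2y - 84xy^2 + 32y^2 - 32xy^2 - 48y^3 - 120x^2 + 120x^3 + 180x^2y    [distributive law]
= -120x - 100x^2 + 206xy + 100 - 270y + 212y^2 + 124x^2y - 116xy^2 - 48y^3 + 120x^3    [combine like terms]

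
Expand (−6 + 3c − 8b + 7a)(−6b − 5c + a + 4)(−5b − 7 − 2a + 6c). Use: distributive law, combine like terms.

(−6 + 3c − 8b + 7a)(−6b − 5c + a + 4)(−5b − 7 − 2a + 6c)
= (36b + 30c − 6a − 24 − 18bc − 15c² + 3ac + 12c + 48b² + 40bc − 8ab − 32b − 42ab − 35ac + 7a² + 28a)(−5b − 7 − 2a + 6c)    [distributive law]
= (4b + 42c + 22a − 24 + 22bc − 15c² − 32ac + 48b² − 50ab + 7a²)(−5b − 7 − 2a + 6c)    [combine like terms]
= −20b² − 28b − 8ab + 24bc − 210bc − 294c − 84ac + 252c² − 110ab − 154a − 44a² + 132ac + 120b + 168 + 48a − 144c − 110b²c − 154bc − 44abc + 132bc² + 75bc² + 105c² + 30ac² − 90c³ + 160abc + 224ac + 64a²c − 192ac² − 240b³ − 336b² − 96ab² + 288b²c + 250ab² + 350ab + 100a²b − 300abc − 35a²b − 49a² − 14a³ + 42a²c    [distributive law]
= −356b² + 92b + 232ab − 340bc − 438c + 272ac + 357c² − 106a − 93a² + 168 + 178b²c − 184abc + 207bc² − 162ac² − 90c³ + 106a²c − 240b³ + 154ab² + 65a²b − 14a³    [combine like terms]

−356b² + 92b + 232ab − 340bc − 438c + 272ac + 357c² − 106a − 93a² + 168 + 178b²c − 184abc + 207bc² − 162ac² − 90c³ + 106a²c − 240b³ + 154ab² + 65a²b − 14a³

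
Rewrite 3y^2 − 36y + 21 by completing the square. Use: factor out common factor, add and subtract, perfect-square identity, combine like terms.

3(y − 6)^2 − 87

3y^2 − 36y + 21
= 3(y^2 − 12y) + 21    [factor out 3 from the y-terms]
= 3(y^2 − 12y + 36 − 36) + 21    [add and subtract 36 inside the bracket]
= 3(y − 6)^2 − 108 + 21    [perfect-square identity]
= 3(y − 6)^2 − 87    [combine constants]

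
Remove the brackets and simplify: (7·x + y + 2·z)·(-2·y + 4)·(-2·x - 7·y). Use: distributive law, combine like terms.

28·x²·y + 102·x·y² - 56·x² - 204·x·y + 14·y³ - 28·y² + 8·x·y·z + 28·y²·z - 16·x·z - 56·y·z

(7·x + y + 2·z)·(-2·y + 4)·(-2·x - 7·y)
= (-14·x·y + 28·x - 2·y² + 4·y - 4·y·z + 8·z)·(-2·x - 7·y)    [distributive law]
= 28·x²·y + 98·x·y² - 56·x² - 196·x·y + 4·x·y² + 14·y³ - 8·x·y - 28·y² + 8·x·y·z + 28·y²·z - 16·x·z - 56·y·z    [distributive law]
= 28·x²·y + 102·x·y² - 56·x² - 204·x·y + 14·y³ - 28·y² + 8·x·y·z + 28·y²·z - 16·x·z - 56·y·z    [combine like terms]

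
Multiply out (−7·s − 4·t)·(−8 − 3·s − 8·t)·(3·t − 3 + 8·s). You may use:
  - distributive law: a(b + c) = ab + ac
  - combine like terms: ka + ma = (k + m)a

220·s·t − 168·s + 385·s² + 607·s²·t + 168·s³ + 460·s·t² − 96·t + 96·t³

(−7·s − 4·t)·(−8 − 3·s − 8·t)·(3·t − 3 + 8·s)
= (56·s + 21·s² + 56·s·t + 32·t + 12·s·t + 32·t²)·(3·t − 3 + 8·s)    [distributive law]
= (56·s + 21·s² + 68·s·t + 32·t + 32·t²)·(3·t − 3 + 8·s)    [combine like terms]
= 168·s·t − 168·s + 448·s² + 63·s²·t − 63·s² + 168·s³ + 204·s·t² − 204·s·t + 544·s²·t + 96·t² − 96·t + 256·s·t + 96·t³ − 96·t² + 256·s·t²    [distributive law]
= 220·s·t − 168·s + 385·s² + 607·s²·t + 168·s³ + 460·s·t² − 96·t + 96·t³    [combine like terms]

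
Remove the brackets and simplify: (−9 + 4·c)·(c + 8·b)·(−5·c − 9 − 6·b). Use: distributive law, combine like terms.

9·c^2 + 81·c + 126·b·c + 648·b + 432·b^2 − 20·c^3 − 184·b·c^2 − 192·b^2·c

(−9 + 4·c)·(c + 8·b)·(−5·c − 9 − 6·b)
= (−9·c − 72·b + 4·c^2 + 32·b·c)·(−5·c − 9 − 6·b)    [distributive law]
= 45·c^2 + 81·c + 54·b·c + 360·b·c + 648·b + 432·b^2 − 20·c^3 − 36·c^2 − 24·b·c^2 − 160·b·c^2 − 288·b·c − 192·b^2·c    [distributive law]
= 9·c^2 + 81·c + 126·b·c + 648·b + 432·b^2 − 20·c^3 − 184·b·c^2 − 192·b^2·c    [combine like terms]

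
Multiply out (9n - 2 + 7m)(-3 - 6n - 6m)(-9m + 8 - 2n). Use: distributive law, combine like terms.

(9n - 2 + 7m)(-3 - 6n - 6m)(-9m + 8 - 2n)
= (-27n - 54n² - 54mn + 6 + 12n + 12m - 21m - 42mn - 42m²)(-9m + 8 - 2n)    [distributive law]
= (-15n - 54n² - 96mn + 6 - 9m - 42m²)(-9m + 8 - 2n)    [combine like terms]
= 135mn - 120n + 30n² + 486mn² - 432n² + 108n³ + 864m²n - 768mn + 192mn² - 54m + 48 - 12n + 81m² - 72m + 18mn + 378m³ - 336m² + 84m²n    [distributive law]
= -615mn - 132n - 402n² + 678mn² + 108n³ + 948m²n - 126m + 48 - 255m² + 378m³    [combine like terms]

-615mn - 132n - 402n² + 678mn² + 108n³ + 948m²n - 126m + 48 - 255m² + 378m³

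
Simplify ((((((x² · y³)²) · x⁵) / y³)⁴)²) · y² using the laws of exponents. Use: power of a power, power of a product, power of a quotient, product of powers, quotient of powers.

x⁷²y²⁶

((((((x² · y³)²) · x⁵) / y³)⁴)²) · y²
= (((((x² · y³)²) · x⁵) / y³)⁸) · y²    [power of a power]
= (((((x² · y³)²) · x⁵)⁸) / ((y³)⁸)) · y²    [power of a quotient]
= (((((x² · y³)²)⁸) · ((x⁵)⁸)) / ((y³)⁸)) · y²    [power of a product]
= ((((x² · y³)¹⁶) · ((x⁵)⁸)) / ((y³)⁸)) · y²    [power of a power]
= (((((x²)¹⁶) · ((y³)¹⁶)) · ((x⁵)⁸)) / ((y³)⁸)) · y²    [power of a product]
= (((x³² · ((y³)¹⁶)) · ((x⁵)⁸)) / ((y³)⁸)) · y²    [power of a power]
= (((x³² · y⁴⁸) · ((x⁵)⁸)) / ((y³)⁸)) · y²    [power of a power]
= (((x³² · y⁴⁸) · x⁴⁰) / ((y³)⁸)) · y²    [power of a power]
= (((x³² · y⁴⁸) · x⁴⁰) / y²⁴) · y²    [power of a power]
= x⁷²y²⁶    [quotient of powers; product of powers]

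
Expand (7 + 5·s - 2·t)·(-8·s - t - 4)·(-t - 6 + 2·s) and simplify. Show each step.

12·s·t + 400·s + 88·s² - 13·t² + 22·t + 168 + 62·s²·t - 80·s³ - 7·s·t² - 2·t³

(7 + 5·s - 2·t)·(-8·s - t - 4)·(-t - 6 + 2·s)
= (-56·s - 7·t - 28 - 40·s² - 5·s·t - 20·s + 16·s·t + 2·t² + 8·t)·(-t - 6 + 2·s)    [distributive law]
= (-76·s + t - 28 - 40·s² + 11·s·t + 2·t²)·(-t - 6 + 2·s)    [combine like terms]
= 76·s·t + 456·s - 152·s² - t² - 6·t + 2·s·t + 28·t + 168 - 56·s + 40·s²·t + 240·s² - 80·s³ - 11·s·t² - 66·s·t + 22·s²·t - 2·t³ - 12·t² + 4·s·t²    [distributive law]
= 12·s·t + 400·s + 88·s² - 13·t² + 22·t + 168 + 62·s²·t - 80·s³ - 7·s·t² - 2·t³    [combine like terms]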